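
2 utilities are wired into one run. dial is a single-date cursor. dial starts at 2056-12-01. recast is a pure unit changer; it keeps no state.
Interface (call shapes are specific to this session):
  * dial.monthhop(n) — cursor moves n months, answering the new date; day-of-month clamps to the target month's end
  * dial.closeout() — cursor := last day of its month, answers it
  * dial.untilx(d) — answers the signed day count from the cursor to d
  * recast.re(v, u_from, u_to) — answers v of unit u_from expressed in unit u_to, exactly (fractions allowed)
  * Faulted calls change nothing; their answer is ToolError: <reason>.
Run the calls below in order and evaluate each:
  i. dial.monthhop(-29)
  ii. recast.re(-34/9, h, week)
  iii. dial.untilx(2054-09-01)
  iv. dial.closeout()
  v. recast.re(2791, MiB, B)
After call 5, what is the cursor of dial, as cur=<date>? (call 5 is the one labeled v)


Answer: cur=2054-07-31

Derivation:
·→ dial.monthhop(n→-29)
·← 2054-07-01
·→ recast.re(v→-34/9, u_from→h, u_to→week)
·← -17/756
·→ dial.untilx(d→2054-09-01)
·← 62
·→ dial.closeout()
·← 2054-07-31
·→ recast.re(v→2791, u_from→MiB, u_to→B)
·← 2926575616


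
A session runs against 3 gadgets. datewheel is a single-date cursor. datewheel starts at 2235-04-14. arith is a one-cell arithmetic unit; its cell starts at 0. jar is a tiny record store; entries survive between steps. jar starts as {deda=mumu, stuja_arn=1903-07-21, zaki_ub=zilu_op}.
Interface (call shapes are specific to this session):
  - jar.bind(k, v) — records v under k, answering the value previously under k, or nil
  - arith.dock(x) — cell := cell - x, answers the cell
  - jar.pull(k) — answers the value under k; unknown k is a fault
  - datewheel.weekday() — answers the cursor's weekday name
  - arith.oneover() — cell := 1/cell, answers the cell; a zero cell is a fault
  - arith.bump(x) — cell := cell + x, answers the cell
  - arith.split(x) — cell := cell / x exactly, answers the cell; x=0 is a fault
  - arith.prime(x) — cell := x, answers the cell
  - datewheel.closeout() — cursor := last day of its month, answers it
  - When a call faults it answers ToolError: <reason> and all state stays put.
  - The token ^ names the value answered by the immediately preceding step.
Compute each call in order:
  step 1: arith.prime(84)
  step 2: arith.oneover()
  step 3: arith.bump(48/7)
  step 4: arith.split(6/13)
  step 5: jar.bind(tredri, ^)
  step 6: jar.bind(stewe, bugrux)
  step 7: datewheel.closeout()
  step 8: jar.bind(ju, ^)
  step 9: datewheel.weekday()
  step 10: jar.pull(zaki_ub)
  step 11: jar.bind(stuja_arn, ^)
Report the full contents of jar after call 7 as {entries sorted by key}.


I try arith.prime with x: 84, yielding 84.
Next I call arith.oneover, and see 1/84.
I try arith.bump with x: 48/7, and get 577/84.
Invoking arith.split with x: 6/13, giving 7501/504.
I call jar.bind with k: tredri, v: ^, yielding nil.
Invoking jar.bind with k: stewe, v: bugrux, and see nil.
Now I run datewheel.closeout, and get 2235-04-30.
Using jar.bind with k: ju, v: ^, which returns nil.
Calling datewheel.weekday(), yielding Thursday.
Using jar.pull with k: zaki_ub, which returns zilu_op.
Now I run jar.bind with k: stuja_arn, v: ^, giving 1903-07-21.

Answer: {deda=mumu, stewe=bugrux, stuja_arn=1903-07-21, tredri=7501/504, zaki_ub=zilu_op}


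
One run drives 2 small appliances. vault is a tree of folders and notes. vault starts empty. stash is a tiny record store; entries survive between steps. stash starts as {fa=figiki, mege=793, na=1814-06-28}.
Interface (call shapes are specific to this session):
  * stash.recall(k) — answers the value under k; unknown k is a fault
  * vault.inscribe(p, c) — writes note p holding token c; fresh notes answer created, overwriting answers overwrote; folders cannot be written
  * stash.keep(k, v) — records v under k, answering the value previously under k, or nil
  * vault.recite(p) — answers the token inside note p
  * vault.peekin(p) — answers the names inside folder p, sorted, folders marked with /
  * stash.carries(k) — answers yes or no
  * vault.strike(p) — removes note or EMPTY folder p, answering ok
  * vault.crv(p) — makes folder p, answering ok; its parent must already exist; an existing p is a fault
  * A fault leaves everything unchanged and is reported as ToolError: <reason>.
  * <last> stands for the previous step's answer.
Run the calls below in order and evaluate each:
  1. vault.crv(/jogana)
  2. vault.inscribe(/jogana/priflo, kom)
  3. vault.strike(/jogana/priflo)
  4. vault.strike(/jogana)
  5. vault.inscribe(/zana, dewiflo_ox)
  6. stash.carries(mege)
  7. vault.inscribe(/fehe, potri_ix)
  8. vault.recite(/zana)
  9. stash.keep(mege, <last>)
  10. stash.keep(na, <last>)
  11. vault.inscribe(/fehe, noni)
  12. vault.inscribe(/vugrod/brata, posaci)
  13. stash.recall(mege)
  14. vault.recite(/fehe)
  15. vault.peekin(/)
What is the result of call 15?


! 1. vault.crv(p='/jogana') == ok
! 2. vault.inscribe(p='/jogana/priflo', c='kom') == created
! 3. vault.strike(p='/jogana/priflo') == ok
! 4. vault.strike(p='/jogana') == ok
! 5. vault.inscribe(p='/zana', c='dewiflo_ox') == created
! 6. stash.carries(k='mege') == yes
! 7. vault.inscribe(p='/fehe', c='potri_ix') == created
! 8. vault.recite(p='/zana') == dewiflo_ox
! 9. stash.keep(k='mege', v='<last>') == 793
! 10. stash.keep(k='na', v='<last>') == 1814-06-28
! 11. vault.inscribe(p='/fehe', c='noni') == overwrote
! 12. vault.inscribe(p='/vugrod/brata', c='posaci') == ToolError: no parent
! 13. stash.recall(k='mege') == dewiflo_ox
! 14. vault.recite(p='/fehe') == noni
! 15. vault.peekin(p='/') == [fehe, zana]

Answer: [fehe, zana]


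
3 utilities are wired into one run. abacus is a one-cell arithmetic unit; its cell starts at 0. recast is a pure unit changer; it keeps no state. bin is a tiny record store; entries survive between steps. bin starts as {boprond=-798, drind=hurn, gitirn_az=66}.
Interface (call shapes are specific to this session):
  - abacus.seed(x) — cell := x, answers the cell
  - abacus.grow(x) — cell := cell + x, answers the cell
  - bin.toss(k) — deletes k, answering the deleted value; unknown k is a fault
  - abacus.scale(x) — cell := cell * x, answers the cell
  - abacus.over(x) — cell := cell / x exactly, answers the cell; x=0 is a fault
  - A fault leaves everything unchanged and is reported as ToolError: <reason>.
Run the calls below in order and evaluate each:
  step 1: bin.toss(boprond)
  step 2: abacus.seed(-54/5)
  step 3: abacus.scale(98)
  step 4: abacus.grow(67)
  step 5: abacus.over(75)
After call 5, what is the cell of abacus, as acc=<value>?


I call bin.toss(k='boprond'), which returns -798.
Invoking abacus.seed(x='-54/5'), — result: -54/5.
Invoking abacus.scale(x='98'), giving -5292/5.
I call abacus.grow(x='67'), → -4957/5.
I try abacus.over(x='75'), yielding -4957/375.

Answer: acc=-4957/375


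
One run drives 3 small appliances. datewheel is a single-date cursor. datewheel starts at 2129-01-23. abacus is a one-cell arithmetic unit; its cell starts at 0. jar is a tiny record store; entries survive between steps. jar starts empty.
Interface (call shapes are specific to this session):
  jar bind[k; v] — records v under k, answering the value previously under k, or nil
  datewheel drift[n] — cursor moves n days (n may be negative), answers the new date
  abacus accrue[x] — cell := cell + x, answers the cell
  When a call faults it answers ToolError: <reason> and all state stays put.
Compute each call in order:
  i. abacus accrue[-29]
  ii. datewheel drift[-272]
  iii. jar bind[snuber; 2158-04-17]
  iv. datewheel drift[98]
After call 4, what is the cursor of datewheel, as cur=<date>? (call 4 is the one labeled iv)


Answer: cur=2128-08-02

Derivation:
==> abacus accrue(x=-29)
<== -29
==> datewheel drift(n=-272)
<== 2128-04-26
==> jar bind(k=snuber, v=2158-04-17)
<== nil
==> datewheel drift(n=98)
<== 2128-08-02


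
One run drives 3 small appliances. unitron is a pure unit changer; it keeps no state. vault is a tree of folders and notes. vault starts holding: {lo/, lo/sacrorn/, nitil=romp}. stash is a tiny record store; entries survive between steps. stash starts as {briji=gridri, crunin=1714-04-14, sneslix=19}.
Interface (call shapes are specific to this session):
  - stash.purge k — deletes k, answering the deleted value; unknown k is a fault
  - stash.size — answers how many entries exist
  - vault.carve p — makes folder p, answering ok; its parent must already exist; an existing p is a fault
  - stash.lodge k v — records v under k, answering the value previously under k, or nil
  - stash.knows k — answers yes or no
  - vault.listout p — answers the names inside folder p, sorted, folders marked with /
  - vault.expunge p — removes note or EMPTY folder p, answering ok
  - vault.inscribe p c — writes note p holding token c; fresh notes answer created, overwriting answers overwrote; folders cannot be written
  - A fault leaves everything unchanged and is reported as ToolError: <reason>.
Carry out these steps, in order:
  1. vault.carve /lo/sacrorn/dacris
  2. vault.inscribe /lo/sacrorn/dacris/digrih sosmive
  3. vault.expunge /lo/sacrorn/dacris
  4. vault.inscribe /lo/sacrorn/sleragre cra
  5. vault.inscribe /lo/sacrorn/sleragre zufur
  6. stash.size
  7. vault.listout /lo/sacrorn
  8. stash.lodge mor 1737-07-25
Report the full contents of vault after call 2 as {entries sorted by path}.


Answer: {lo/, lo/sacrorn/, lo/sacrorn/dacris/, lo/sacrorn/dacris/digrih=sosmive, nitil=romp}

Derivation:
% vault.carve p='/lo/sacrorn/dacris'
[out] ok
% vault.inscribe p='/lo/sacrorn/dacris/digrih' c='sosmive'
[out] created
% vault.expunge p='/lo/sacrorn/dacris'
[out] ToolError: not empty
% vault.inscribe p='/lo/sacrorn/sleragre' c='cra'
[out] created
% vault.inscribe p='/lo/sacrorn/sleragre' c='zufur'
[out] overwrote
% stash.size
[out] 3
% vault.listout p='/lo/sacrorn'
[out] [dacris/, sleragre]
% stash.lodge k='mor' v='1737-07-25'
[out] nil


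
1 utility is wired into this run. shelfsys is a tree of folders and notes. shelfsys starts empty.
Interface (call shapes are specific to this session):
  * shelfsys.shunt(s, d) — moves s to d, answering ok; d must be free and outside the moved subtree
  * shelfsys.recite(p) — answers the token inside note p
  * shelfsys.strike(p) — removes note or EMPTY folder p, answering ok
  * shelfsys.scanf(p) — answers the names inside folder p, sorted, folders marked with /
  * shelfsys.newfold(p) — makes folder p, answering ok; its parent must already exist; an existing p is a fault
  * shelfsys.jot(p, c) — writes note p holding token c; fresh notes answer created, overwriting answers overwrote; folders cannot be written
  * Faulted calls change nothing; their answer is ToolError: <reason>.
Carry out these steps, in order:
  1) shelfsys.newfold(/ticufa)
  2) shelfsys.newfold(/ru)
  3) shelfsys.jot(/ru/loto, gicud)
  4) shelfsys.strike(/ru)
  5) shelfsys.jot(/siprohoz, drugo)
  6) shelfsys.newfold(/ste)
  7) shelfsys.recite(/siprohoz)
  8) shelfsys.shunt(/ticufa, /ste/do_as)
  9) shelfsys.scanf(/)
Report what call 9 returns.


Answer: [ru/, siprohoz, ste/]

Derivation:
Calling shelfsys.newfold(p→/ticufa), → ok.
Using shelfsys.newfold(p→/ru), and get ok.
I run shelfsys.jot(p→/ru/loto, c→gicud), which returns created.
I invoke shelfsys.strike(p→/ru), which returns ToolError: not empty.
I run shelfsys.jot(p→/siprohoz, c→drugo), which returns created.
I call shelfsys.newfold(p→/ste), yielding ok.
Then shelfsys.recite(p→/siprohoz), and see drugo.
Then shelfsys.shunt(s→/ticufa, d→/ste/do_as), giving ok.
Next I call shelfsys.scanf(p→/), yielding [ru/, siprohoz, ste/].


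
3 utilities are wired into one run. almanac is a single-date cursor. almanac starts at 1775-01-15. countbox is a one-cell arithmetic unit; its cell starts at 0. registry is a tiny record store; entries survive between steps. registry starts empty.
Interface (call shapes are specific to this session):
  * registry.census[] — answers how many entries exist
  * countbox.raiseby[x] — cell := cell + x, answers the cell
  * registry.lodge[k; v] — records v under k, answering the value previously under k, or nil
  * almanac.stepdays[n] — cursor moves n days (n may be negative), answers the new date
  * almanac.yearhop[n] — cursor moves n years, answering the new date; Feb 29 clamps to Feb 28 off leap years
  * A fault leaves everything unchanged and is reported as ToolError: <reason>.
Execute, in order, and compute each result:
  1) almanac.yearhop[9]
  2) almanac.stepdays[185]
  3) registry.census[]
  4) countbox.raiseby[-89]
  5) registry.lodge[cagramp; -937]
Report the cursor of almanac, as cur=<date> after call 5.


Answer: cur=1784-07-18

Derivation:
Next I call almanac.yearhop using n→9, — result: 1784-01-15.
I run almanac.stepdays using n→185, and observe 1784-07-18.
I run registry.census, and get 0.
I use countbox.raiseby using x→-89, giving -89.
I use registry.lodge using k→cagramp, v→-937, yielding nil.


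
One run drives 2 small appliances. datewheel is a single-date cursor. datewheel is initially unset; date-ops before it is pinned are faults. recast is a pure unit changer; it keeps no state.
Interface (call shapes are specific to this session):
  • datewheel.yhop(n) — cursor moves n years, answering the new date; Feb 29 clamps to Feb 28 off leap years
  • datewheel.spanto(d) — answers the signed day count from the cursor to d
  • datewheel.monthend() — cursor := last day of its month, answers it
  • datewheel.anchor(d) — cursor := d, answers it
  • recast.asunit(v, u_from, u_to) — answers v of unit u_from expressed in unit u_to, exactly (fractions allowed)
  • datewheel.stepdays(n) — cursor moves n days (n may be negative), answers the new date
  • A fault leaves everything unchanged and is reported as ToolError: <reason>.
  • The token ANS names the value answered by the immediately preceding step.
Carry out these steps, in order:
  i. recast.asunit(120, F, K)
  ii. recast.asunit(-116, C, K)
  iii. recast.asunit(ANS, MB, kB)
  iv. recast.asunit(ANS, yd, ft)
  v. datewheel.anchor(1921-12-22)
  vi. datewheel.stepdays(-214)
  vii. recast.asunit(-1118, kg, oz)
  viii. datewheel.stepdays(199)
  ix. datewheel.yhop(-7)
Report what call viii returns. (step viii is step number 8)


Answer: 1921-12-07

Derivation:
→ asunit(v=120, u_from=F, u_to=K)
← 57967/180
→ asunit(v=-116, u_from=C, u_to=K)
← 3143/20
→ asunit(v=ANS, u_from=MB, u_to=kB)
← 157150
→ asunit(v=ANS, u_from=yd, u_to=ft)
← 471450
→ anchor(d=1921-12-22)
← 1921-12-22
→ stepdays(n=-214)
← 1921-05-22
→ asunit(v=-1118, u_from=kg, u_to=oz)
← -1788800000000/45359237
→ stepdays(n=199)
← 1921-12-07
→ yhop(n=-7)
← 1914-12-07


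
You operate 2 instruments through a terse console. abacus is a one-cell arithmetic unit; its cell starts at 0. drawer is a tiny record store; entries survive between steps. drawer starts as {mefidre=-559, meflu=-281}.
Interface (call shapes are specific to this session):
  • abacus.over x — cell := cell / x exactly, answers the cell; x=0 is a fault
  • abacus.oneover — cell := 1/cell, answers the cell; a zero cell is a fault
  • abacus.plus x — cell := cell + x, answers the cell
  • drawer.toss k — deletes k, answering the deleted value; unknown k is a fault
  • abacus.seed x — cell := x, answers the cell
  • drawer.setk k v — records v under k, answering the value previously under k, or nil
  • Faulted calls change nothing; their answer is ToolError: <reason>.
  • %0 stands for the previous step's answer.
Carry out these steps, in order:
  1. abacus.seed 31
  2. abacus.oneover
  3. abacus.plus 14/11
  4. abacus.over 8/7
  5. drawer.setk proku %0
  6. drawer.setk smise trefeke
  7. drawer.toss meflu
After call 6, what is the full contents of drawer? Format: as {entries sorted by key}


Do: abacus.seed[x='31']
See: 31
Do: abacus.oneover[]
See: 1/31
Do: abacus.plus[x='14/11']
See: 445/341
Do: abacus.over[x='8/7']
See: 3115/2728
Do: drawer.setk[k='proku'; v='%0']
See: nil
Do: drawer.setk[k='smise'; v='trefeke']
See: nil
Do: drawer.toss[k='meflu']
See: -281

Answer: {mefidre=-559, meflu=-281, proku=3115/2728, smise=trefeke}


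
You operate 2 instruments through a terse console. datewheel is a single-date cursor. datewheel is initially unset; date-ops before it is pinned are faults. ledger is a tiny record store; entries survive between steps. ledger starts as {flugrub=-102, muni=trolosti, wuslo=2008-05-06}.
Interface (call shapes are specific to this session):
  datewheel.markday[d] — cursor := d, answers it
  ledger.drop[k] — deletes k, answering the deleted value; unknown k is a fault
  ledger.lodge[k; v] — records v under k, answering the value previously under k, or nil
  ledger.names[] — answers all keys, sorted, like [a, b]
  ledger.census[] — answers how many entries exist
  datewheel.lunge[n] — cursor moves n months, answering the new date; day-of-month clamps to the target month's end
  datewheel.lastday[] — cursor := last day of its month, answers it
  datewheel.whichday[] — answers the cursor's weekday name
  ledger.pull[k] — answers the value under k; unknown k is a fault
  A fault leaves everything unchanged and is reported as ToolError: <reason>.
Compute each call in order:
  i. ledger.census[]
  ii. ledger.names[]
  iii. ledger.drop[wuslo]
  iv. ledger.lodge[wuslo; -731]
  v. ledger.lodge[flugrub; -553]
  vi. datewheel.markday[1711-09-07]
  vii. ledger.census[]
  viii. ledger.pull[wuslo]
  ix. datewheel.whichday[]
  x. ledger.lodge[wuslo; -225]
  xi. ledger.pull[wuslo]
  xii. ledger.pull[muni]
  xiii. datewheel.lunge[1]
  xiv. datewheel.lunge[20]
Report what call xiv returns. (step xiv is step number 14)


Answer: 1713-06-07

Derivation:
;; 1. census() == 3
;; 2. names() == [flugrub, muni, wuslo]
;; 3. drop(wuslo) == 2008-05-06
;; 4. lodge(wuslo, -731) == nil
;; 5. lodge(flugrub, -553) == -102
;; 6. markday(1711-09-07) == 1711-09-07
;; 7. census() == 3
;; 8. pull(wuslo) == -731
;; 9. whichday() == Monday
;; 10. lodge(wuslo, -225) == -731
;; 11. pull(wuslo) == -225
;; 12. pull(muni) == trolosti
;; 13. lunge(1) == 1711-10-07
;; 14. lunge(20) == 1713-06-07


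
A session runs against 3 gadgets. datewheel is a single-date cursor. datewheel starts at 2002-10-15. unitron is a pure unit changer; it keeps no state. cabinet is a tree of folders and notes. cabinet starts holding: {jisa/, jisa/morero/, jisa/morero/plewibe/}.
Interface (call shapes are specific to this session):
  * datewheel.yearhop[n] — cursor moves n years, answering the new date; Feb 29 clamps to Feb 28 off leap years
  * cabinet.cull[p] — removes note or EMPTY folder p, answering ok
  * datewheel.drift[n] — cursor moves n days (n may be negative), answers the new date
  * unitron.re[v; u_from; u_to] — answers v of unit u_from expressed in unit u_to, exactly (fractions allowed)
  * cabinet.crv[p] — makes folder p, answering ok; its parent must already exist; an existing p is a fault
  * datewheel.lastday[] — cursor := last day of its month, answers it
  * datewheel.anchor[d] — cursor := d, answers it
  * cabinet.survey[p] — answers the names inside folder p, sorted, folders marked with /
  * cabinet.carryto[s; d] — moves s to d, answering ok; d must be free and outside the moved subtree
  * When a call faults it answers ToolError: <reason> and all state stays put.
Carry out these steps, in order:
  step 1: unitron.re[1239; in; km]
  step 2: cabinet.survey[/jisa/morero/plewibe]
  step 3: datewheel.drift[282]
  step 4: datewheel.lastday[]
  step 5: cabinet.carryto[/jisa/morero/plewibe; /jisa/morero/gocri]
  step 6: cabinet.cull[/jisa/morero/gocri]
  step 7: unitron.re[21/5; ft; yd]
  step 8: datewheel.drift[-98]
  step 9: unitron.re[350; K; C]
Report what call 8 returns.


Answer: 2003-04-24

Derivation:
Invoking unitron.re with v='1239', u_from='in', u_to='km': 157353/5000000.
I run cabinet.survey with p='/jisa/morero/plewibe': [].
I run datewheel.drift with n='282', → 2003-07-24.
Calling datewheel.lastday: 2003-07-31.
Then cabinet.carryto with s='/jisa/morero/plewibe', d='/jisa/morero/gocri', — result: ok.
Then cabinet.cull with p='/jisa/morero/gocri', and get ok.
I call unitron.re with v='21/5', u_from='ft', u_to='yd', and get 7/5.
Now I run datewheel.drift with n='-98': 2003-04-24.
Then unitron.re with v='350', u_from='K', u_to='C', and get 1537/20.


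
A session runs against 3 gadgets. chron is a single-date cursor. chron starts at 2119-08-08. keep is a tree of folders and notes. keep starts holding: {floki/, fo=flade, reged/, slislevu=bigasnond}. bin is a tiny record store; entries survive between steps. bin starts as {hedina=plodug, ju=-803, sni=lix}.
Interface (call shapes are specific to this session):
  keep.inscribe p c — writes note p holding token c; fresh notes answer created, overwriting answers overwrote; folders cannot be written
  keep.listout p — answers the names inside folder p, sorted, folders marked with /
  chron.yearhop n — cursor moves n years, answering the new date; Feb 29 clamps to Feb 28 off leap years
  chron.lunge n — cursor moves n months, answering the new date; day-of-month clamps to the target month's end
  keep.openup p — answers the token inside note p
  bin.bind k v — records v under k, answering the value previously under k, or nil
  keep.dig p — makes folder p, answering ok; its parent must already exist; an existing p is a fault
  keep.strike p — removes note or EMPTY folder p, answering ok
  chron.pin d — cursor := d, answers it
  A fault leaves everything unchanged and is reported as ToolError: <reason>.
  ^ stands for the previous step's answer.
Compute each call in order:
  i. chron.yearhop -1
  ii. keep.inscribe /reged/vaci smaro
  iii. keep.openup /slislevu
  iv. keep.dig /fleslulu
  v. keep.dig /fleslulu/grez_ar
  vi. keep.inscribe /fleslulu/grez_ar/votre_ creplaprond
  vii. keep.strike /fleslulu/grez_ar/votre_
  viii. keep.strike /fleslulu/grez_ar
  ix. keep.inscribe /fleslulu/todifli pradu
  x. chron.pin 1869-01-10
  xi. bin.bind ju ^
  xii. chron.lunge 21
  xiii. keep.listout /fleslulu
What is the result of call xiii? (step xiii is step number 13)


$ chron.yearhop -1
  2118-08-08
$ keep.inscribe /reged/vaci smaro
  created
$ keep.openup /slislevu
  bigasnond
$ keep.dig /fleslulu
  ok
$ keep.dig /fleslulu/grez_ar
  ok
$ keep.inscribe /fleslulu/grez_ar/votre_ creplaprond
  created
$ keep.strike /fleslulu/grez_ar/votre_
  ok
$ keep.strike /fleslulu/grez_ar
  ok
$ keep.inscribe /fleslulu/todifli pradu
  created
$ chron.pin 1869-01-10
  1869-01-10
$ bin.bind ju ^
  -803
$ chron.lunge 21
  1870-10-10
$ keep.listout /fleslulu
  [todifli]

Answer: [todifli]


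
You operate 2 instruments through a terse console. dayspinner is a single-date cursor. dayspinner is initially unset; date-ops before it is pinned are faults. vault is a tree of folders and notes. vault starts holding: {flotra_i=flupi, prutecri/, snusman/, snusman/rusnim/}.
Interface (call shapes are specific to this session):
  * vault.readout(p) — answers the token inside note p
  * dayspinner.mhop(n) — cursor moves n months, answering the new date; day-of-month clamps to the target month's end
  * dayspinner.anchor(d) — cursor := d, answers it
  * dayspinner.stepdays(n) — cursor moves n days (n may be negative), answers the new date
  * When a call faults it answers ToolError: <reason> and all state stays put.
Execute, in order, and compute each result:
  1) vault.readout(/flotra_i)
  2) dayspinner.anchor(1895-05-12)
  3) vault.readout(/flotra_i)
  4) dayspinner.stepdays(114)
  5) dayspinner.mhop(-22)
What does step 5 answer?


Answer: 1893-11-03

Derivation:
[in] vault.readout /flotra_i
= flupi
[in] dayspinner.anchor 1895-05-12
= 1895-05-12
[in] vault.readout /flotra_i
= flupi
[in] dayspinner.stepdays 114
= 1895-09-03
[in] dayspinner.mhop -22
= 1893-11-03


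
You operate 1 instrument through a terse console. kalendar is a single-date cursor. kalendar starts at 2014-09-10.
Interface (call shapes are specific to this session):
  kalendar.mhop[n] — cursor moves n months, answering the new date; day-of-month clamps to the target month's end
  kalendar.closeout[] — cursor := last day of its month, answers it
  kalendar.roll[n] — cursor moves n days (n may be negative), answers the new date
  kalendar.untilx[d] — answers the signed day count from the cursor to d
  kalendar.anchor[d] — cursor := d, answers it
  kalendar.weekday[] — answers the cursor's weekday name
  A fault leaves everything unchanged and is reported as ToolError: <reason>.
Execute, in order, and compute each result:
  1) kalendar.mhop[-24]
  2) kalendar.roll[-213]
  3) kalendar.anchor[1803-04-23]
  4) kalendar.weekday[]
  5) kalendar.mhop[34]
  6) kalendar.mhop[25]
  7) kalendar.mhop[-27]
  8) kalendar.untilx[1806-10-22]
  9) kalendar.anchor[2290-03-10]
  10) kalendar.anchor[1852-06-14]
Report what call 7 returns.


Answer: 1805-12-23

Derivation:
Act: kalendar.mhop[n='-24']
Obs: 2012-09-10
Act: kalendar.roll[n='-213']
Obs: 2012-02-10
Act: kalendar.anchor[d='1803-04-23']
Obs: 1803-04-23
Act: kalendar.weekday[]
Obs: Saturday
Act: kalendar.mhop[n='34']
Obs: 1806-02-23
Act: kalendar.mhop[n='25']
Obs: 1808-03-23
Act: kalendar.mhop[n='-27']
Obs: 1805-12-23
Act: kalendar.untilx[d='1806-10-22']
Obs: 303
Act: kalendar.anchor[d='2290-03-10']
Obs: 2290-03-10
Act: kalendar.anchor[d='1852-06-14']
Obs: 1852-06-14


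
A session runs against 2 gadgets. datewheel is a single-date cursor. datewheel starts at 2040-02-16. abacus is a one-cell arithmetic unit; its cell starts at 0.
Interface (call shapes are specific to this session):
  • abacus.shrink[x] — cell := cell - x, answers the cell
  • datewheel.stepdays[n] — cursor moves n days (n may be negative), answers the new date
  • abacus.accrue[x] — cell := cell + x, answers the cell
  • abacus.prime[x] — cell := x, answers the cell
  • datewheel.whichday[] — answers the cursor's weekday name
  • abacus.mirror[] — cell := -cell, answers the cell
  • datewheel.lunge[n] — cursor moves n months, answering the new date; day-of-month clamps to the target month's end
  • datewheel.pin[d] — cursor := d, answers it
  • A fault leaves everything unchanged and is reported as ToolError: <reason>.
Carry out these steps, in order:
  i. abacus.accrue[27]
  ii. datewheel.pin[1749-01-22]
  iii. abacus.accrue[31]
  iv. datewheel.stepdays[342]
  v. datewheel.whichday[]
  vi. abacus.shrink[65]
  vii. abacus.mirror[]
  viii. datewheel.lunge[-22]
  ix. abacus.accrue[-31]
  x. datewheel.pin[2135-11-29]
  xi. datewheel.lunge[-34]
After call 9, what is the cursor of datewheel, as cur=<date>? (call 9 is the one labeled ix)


% 1. accrue(x: 27) => 27
% 2. pin(d: 1749-01-22) => 1749-01-22
% 3. accrue(x: 31) => 58
% 4. stepdays(n: 342) => 1749-12-30
% 5. whichday() => Tuesday
% 6. shrink(x: 65) => -7
% 7. mirror() => 7
% 8. lunge(n: -22) => 1748-02-29
% 9. accrue(x: -31) => -24
% 10. pin(d: 2135-11-29) => 2135-11-29
% 11. lunge(n: -34) => 2133-01-29

Answer: cur=1748-02-29


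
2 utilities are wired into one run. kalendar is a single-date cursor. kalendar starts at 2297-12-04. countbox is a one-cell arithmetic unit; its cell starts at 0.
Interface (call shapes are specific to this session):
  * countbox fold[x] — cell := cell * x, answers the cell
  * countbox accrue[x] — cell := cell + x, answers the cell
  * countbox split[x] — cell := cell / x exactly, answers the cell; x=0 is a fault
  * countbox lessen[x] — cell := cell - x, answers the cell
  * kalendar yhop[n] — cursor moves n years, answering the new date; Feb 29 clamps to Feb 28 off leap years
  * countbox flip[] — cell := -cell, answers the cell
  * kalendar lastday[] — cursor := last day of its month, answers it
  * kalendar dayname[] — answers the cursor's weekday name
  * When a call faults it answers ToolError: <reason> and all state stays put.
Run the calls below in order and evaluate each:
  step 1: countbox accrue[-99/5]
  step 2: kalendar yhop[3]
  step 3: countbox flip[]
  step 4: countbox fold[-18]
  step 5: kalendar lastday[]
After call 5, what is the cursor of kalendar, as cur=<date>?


! countbox accrue(x='-99/5') : -99/5
! kalendar yhop(n='3') : 2300-12-04
! countbox flip() : 99/5
! countbox fold(x='-18') : -1782/5
! kalendar lastday() : 2300-12-31

Answer: cur=2300-12-31


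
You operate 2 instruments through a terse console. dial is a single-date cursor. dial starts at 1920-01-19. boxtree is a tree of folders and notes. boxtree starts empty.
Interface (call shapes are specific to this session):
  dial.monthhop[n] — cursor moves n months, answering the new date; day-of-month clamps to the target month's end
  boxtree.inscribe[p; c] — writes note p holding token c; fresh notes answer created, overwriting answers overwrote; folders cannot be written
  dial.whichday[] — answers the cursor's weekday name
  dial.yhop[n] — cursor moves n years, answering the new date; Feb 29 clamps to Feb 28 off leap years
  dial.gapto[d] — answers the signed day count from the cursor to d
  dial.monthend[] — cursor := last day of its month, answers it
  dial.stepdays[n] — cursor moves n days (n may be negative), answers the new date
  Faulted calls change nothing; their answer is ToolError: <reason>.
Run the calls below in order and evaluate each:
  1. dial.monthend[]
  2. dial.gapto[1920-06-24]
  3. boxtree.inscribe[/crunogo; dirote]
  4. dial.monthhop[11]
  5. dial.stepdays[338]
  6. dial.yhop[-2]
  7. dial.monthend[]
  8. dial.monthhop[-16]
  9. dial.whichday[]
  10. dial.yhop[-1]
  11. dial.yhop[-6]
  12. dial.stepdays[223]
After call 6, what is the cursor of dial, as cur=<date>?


// 1. monthend() => 1920-01-31
// 2. gapto(d=1920-06-24) => 145
// 3. inscribe(p=/crunogo, c=dirote) => created
// 4. monthhop(n=11) => 1920-12-31
// 5. stepdays(n=338) => 1921-12-04
// 6. yhop(n=-2) => 1919-12-04
// 7. monthend() => 1919-12-31
// 8. monthhop(n=-16) => 1918-08-31
// 9. whichday() => Saturday
// 10. yhop(n=-1) => 1917-08-31
// 11. yhop(n=-6) => 1911-08-31
// 12. stepdays(n=223) => 1912-04-10

Answer: cur=1919-12-04


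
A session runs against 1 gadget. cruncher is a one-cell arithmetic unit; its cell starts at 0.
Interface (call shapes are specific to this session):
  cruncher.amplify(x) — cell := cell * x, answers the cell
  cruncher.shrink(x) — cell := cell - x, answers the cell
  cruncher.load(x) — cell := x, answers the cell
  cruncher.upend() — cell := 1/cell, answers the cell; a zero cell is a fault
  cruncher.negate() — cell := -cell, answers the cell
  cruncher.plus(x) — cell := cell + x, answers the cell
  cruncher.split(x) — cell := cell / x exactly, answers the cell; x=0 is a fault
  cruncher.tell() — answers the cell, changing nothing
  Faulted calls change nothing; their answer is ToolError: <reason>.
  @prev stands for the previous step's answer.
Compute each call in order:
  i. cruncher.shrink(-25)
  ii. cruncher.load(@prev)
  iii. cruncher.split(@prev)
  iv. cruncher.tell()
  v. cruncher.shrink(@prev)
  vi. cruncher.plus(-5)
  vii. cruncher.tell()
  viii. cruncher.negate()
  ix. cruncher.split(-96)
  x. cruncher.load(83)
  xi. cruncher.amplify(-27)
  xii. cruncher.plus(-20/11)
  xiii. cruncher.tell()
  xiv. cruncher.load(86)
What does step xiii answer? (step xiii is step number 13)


I try shrink passing x='-25', — result: 25.
Now I run load passing x='@prev', — result: 25.
Now I run split passing x='@prev', giving 1.
I run tell: 1.
Invoking shrink passing x='@prev', yielding 0.
I call plus passing x='-5', which returns -5.
Calling tell(), and see -5.
I use negate(), which returns 5.
I try split passing x='-96', yielding -5/96.
I call load passing x='83', → 83.
Now I run amplify passing x='-27', — result: -2241.
Calling plus passing x='-20/11', which returns -24671/11.
I run tell(), → -24671/11.
I try load passing x='86', and get 86.

Answer: -24671/11


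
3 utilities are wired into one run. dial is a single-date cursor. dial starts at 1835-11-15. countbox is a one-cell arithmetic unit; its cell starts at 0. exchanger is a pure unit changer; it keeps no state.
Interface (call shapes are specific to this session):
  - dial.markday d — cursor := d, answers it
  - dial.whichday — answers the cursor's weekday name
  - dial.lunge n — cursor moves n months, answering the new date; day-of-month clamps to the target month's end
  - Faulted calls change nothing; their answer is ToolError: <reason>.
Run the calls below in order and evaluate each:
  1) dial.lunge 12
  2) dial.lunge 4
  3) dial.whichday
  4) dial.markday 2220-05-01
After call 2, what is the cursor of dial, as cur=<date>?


# 1. lunge(n: 12) -> 1836-11-15
# 2. lunge(n: 4) -> 1837-03-15
# 3. whichday() -> Wednesday
# 4. markday(d: 2220-05-01) -> 2220-05-01

Answer: cur=1837-03-15


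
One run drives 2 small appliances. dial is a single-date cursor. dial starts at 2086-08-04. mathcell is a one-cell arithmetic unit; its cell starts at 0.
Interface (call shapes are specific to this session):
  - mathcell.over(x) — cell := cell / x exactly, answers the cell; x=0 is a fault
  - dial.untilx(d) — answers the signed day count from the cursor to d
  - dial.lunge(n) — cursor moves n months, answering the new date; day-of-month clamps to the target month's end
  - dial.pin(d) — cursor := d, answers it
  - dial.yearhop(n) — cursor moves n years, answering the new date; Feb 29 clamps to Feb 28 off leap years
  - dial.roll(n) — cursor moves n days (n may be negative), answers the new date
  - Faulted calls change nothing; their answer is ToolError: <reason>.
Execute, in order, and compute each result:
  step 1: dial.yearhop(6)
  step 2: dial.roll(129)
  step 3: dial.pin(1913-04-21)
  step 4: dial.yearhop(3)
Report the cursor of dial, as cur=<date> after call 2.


Answer: cur=2092-12-11

Derivation:
% yearhop n: 6
:: 2092-08-04
% roll n: 129
:: 2092-12-11
% pin d: 1913-04-21
:: 1913-04-21
% yearhop n: 3
:: 1916-04-21


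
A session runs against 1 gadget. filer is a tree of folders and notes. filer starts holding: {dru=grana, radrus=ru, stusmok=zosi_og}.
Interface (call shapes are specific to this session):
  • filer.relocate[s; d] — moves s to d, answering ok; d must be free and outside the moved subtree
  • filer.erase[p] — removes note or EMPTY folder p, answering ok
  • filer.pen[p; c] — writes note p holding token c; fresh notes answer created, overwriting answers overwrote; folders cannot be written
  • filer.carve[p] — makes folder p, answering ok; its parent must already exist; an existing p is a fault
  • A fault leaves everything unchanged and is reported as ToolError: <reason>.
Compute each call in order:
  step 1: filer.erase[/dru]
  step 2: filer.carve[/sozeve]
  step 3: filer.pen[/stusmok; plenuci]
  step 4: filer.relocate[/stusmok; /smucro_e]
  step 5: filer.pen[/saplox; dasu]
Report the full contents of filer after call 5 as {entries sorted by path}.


Act: erase[p='/dru']
Obs: ok
Act: carve[p='/sozeve']
Obs: ok
Act: pen[p='/stusmok'; c='plenuci']
Obs: overwrote
Act: relocate[s='/stusmok'; d='/smucro_e']
Obs: ok
Act: pen[p='/saplox'; c='dasu']
Obs: created

Answer: {radrus=ru, saplox=dasu, smucro_e=plenuci, sozeve/}


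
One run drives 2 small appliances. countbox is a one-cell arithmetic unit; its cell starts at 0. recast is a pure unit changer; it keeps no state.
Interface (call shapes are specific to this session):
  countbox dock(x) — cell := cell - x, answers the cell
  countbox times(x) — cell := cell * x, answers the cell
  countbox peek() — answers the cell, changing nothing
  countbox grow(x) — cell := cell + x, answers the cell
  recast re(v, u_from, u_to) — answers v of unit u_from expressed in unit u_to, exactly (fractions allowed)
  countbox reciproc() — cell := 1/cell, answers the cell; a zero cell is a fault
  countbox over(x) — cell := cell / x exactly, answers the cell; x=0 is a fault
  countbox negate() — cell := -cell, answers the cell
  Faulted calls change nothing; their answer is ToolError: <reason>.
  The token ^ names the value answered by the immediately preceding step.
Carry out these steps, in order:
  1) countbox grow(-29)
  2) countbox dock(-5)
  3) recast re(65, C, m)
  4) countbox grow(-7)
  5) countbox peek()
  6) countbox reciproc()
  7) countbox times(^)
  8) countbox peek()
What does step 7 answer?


Answer: 1/961

Derivation:
-- countbox grow(-29) == -29
-- countbox dock(-5) == -24
-- recast re(65, C, m) == ToolError: incompatible units
-- countbox grow(-7) == -31
-- countbox peek() == -31
-- countbox reciproc() == -1/31
-- countbox times(^) == 1/961
-- countbox peek() == 1/961


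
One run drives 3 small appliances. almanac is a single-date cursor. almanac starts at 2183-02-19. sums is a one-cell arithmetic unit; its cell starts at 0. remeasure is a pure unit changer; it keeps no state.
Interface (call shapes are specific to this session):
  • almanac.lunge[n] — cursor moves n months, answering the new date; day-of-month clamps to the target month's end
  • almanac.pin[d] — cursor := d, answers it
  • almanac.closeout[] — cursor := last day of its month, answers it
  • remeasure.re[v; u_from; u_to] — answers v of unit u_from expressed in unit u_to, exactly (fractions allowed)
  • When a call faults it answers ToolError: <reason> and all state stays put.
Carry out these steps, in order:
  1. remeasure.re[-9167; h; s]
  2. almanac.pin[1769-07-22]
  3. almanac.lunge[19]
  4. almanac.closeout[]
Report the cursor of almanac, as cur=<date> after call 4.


Answer: cur=1771-02-28

Derivation:
I try re on -9167, h, s, → -33001200.
I invoke pin on 1769-07-22, and get 1769-07-22.
I invoke lunge on 19, — result: 1771-02-22.
Invoking closeout(), giving 1771-02-28.


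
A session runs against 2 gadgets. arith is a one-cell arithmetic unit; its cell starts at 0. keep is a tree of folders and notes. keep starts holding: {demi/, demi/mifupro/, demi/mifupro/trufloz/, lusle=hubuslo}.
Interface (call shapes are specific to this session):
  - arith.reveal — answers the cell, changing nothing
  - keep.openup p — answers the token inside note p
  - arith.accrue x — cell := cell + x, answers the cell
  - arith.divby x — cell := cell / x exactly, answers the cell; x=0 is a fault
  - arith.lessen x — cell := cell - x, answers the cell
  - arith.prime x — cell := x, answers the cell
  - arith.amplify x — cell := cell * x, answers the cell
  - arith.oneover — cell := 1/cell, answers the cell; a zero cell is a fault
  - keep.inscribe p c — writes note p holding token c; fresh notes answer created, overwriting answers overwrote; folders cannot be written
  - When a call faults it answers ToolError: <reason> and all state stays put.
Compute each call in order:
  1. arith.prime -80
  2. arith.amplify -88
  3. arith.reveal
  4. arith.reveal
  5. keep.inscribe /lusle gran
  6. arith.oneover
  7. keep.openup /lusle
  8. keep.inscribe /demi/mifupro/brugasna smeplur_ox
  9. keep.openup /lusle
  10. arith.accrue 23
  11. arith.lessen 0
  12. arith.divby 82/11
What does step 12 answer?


Next I call prime with x→-80, yielding -80.
Now I run amplify with x→-88, giving 7040.
Invoking reveal(), which returns 7040.
I use reveal, yielding 7040.
Calling inscribe with p→/lusle, c→gran, and see overwrote.
I invoke oneover(), — result: 1/7040.
Calling openup with p→/lusle, and see gran.
Calling inscribe with p→/demi/mifupro/brugasna, c→smeplur_ox, and see created.
I use openup with p→/lusle: gran.
I call accrue with x→23, → 161921/7040.
I call lessen with x→0, — result: 161921/7040.
I invoke divby with x→82/11, and get 161921/52480.

Answer: 161921/52480


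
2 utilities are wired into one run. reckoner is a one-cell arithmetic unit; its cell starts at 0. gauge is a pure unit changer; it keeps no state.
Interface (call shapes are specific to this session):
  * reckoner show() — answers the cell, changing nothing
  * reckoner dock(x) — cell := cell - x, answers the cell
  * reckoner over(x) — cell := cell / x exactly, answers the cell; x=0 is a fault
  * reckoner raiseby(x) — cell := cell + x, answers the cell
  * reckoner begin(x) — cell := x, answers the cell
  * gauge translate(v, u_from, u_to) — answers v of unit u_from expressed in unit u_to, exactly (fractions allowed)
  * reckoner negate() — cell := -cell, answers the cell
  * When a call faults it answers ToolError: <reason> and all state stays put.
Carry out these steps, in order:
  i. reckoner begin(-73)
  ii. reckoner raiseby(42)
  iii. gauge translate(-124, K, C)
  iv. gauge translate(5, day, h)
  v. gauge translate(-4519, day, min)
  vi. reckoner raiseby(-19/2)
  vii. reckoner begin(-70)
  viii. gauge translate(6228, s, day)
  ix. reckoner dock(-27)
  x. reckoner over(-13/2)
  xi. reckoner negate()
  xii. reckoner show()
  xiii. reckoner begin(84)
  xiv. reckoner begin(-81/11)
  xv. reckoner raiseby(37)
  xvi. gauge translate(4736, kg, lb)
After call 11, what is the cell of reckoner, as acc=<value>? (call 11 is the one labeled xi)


Answer: acc=-86/13

Derivation:
! reckoner begin(x='-73') : -73
! reckoner raiseby(x='42') : -31
! gauge translate(v='-124', u_from='K', u_to='C') : -7943/20
! gauge translate(v='5', u_from='day', u_to='h') : 120
! gauge translate(v='-4519', u_from='day', u_to='min') : -6507360
! reckoner raiseby(x='-19/2') : -81/2
! reckoner begin(x='-70') : -70
! gauge translate(v='6228', u_from='s', u_to='day') : 173/2400
! reckoner dock(x='-27') : -43
! reckoner over(x='-13/2') : 86/13
! reckoner negate() : -86/13
! reckoner show() : -86/13
! reckoner begin(x='84') : 84
! reckoner begin(x='-81/11') : -81/11
! reckoner raiseby(x='37') : 326/11
! gauge translate(v='4736', u_from='kg', u_to='lb') : 473600000000/45359237
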